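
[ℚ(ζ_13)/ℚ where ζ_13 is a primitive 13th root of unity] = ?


[ℚ(ζ_n):ℚ] = deg Φ_n(x) = φ(n). Here φ(13) = 12

[ℚ(ζ_13)/ℚ where ζ_13 is a primitive 13th root of unity] = 12


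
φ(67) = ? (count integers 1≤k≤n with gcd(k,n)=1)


Factor n: 67 = 67
φ(n) = n · ∏(1 - 1/p) over distinct primes p | n
φ(67) = 67 · (1 - 1/67) = 66

φ(67) = 66


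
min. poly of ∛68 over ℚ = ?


∛68 satisfies x³ - 68 = 0, irreducible over ℚ (no rational root; 68 is not a perfect cube)

Minimal polynomial: x³ - 68


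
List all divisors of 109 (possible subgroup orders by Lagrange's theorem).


Lagrange's theorem: |H| divides |G|
|G| = 109
Divisors of 109: 1, 109

Possible subgroup orders: {1, 109}


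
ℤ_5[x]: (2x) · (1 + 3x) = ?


Expand and collect like terms; reduce coefficients mod 5:
x^0: 0·1 = 0 ≡ 0 (mod 5)
x^1: 0·3 + 2·1 = 2 ≡ 2 (mod 5)
x^2: 2·3 = 6 ≡ 1 (mod 5)
Result: 2x + x^2

f · g = 2x + x^2


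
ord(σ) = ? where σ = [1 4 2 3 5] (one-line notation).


Cycle decomposition: (2 4 3)
Cycle lengths: 3
Order = lcm(3) = 3

ord(σ) = 3


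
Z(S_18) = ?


Z(G) = {g ∈ G | gx = xg for all x ∈ G}
S_n is non-abelian for n ≥ 3; Z(S_18) is trivial

Z(S_18) = {e}


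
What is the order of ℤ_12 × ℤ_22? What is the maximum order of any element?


|ℤ_12 × ℤ_22| = 12 × 22 = 264
Max element order = lcm(12,22) = 132
Cyclic? No (gcd=2)

|ℤ_12×ℤ_22| = 264, max element order = 132


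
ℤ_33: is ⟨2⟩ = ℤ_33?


g generates ℤ_n iff gcd(g, n) = 1
gcd(2, 33) = 1
Since gcd = 1, 2 is a generator.

Yes, 2 generates ℤ_33


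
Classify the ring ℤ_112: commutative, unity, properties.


ℤ_112 is a commutative ring with unity 1; 112 = 2×56 is composite, so 2·56 ≡ 0 gives zero divisors (not an integral domain)
Commutative: Yes
Integral domain: No
Has unity: Yes

ℤ_112: Commutative=Yes, Unity=Yes


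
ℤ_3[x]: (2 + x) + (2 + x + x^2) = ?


Add coefficients mod 3:
x^0: 2 + 2 = 1 (mod 3)
x^1: 1 + 1 = 2 (mod 3)
x^2: 0 + 1 = 1 (mod 3)
Result: 1 + 2x + x^2

f + g = 1 + 2x + x^2


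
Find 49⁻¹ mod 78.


Use the extended Euclidean algorithm to write 1 = 49·s + 78·t; then s mod 78 is the inverse.
Euclidean algorithm:
  49 = 0·78 + 49
  78 = 1·49 + 29
  49 = 1·29 + 20
  29 = 1·20 + 9
  20 = 2·9 + 2
  9 = 4·2 + 1
  2 = 2·1 + 0
gcd(49,78) = 1
Back-substitution gives: 49·(-35) + 78·(22) = 1
So 49⁻¹ ≡ -35 ≡ 43 (mod 78)
Check: 49 × 43 = 2107 ≡ 1 (mod 78) ✓

49⁻¹ ≡ 43 (mod 78)


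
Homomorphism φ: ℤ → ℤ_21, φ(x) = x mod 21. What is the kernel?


Kernel = preimage of identity
ker(φ) = {x ∈ ℤ : x ≡ 0 (mod 21)} = 21ℤ = {0, ±21, ±42, ...}

ker(φ) = 21ℤ


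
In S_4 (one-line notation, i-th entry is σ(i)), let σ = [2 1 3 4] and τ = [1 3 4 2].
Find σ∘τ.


σ∘τ: apply τ first, then σ
1 →τ 1 →σ 2
2 →τ 3 →σ 3
3 →τ 4 →σ 4
4 →τ 2 →σ 1

σ∘τ = [2 3 4 1]


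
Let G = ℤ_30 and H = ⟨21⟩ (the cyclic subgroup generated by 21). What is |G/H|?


|⟨21⟩| = n / gcd(21, 30) = 30 / 3 = 10
H is normal (ℤ_30 is abelian).
|G/H| = |G| / |H| = 30 / 10 = 3

|G/H| = 3


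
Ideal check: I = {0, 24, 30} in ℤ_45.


Check ideal conditions for I = {0, 24, 30} in ℤ_45:
(1) I is an additive subgroup? No
(2) For r ∈ ℤ_45 and a ∈ I: r·a ∈ I? No  [counterexample: r=2, a=24, r·a mod 45 = 3 ∉ I]

No, I is not an ideal of ℤ_45


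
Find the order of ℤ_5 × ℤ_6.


|A × B| = |A| · |B|
|ℤ_5 × ℤ_6| = 5 × 6 = 30

|ℤ_5 × ℤ_6| = 30


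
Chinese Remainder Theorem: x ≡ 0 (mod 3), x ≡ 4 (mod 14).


m₁ = 3, m₂ = 14, gcd = 1, so CRT applies. M = m₁·m₂ = 42
Let M₁ = M/m₁ = 14, M₂ = M/m₂ = 3
Find y₁ ≡ M₁⁻¹ (mod m₁): 14⁻¹ ≡ 2 (mod 3)
Find y₂ ≡ M₂⁻¹ (mod m₂): 3⁻¹ ≡ 5 (mod 14)
x = a₁·M₁·y₁ + a₂·M₂·y₂ = 0·14·2 + 4·3·5 = 60
Reduce mod 42: x ≡ 18
Check: 18 mod 3 = 0 ✓, 18 mod 14 = 4 ✓

x ≡ 18 (mod 42)


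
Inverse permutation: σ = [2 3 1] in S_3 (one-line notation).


To find σ⁻¹, swap domain and range:
σ(1) = 2 → σ⁻¹(2) = 1
σ(2) = 3 → σ⁻¹(3) = 2
σ(3) = 1 → σ⁻¹(1) = 3

σ⁻¹ = [3 1 2]


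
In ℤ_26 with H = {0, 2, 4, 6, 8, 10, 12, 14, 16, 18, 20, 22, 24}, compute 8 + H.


8 + H = {8 + h (mod 26) : h ∈ H}
8+0=8, 8+2=10, 8+4=12, 8+6=14, 8+8=16, 8+10=18, 8+12=20, 8+14=22, 8+16=24, 8+18=0, 8+20=2, 8+22=4, 8+24=6
8 + H = {0, 2, 4, 6, 8, 10, 12, 14, 16, 18, 20, 22, 24} = 0 + H

8 + H = {0, 2, 4, 6, 8, 10, 12, 14, 16, 18, 20, 22, 24}


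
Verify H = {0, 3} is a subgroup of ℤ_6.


Subgroup test for H = {0, 3} in (ℤ_6, +):
(1) 0 ∈ H? Yes
(2) Closure: for all a,b ∈ H, (a+b) mod 6 ∈ H? Yes
(3) Inverses: for all a ∈ H, -a mod 6 ∈ H? Yes

Yes, H is a subgroup of ℤ_6


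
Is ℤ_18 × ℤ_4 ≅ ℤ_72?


Comparing ℤ_18 × ℤ_4 and ℤ_72:
gcd(18,4) = 2 ≠ 1. Max element order in ℤ_18×ℤ_4 is lcm(18,4) = 36 < 72, so it has no element of order 72

No, ℤ_18 × ℤ_4 ≇ ℤ_72


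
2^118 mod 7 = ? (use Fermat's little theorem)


Fermat's little theorem: if p is prime and gcd(a,p)=1, then a^(p-1) ≡ 1 (mod p)
p = 7 is prime, gcd(2,7) = 1
Reduce exponent: 118 mod 6 = 4
So 2^118 ≡ 2^4 (mod 7)
2^4 mod 7 = 2

2^118 ≡ 2 (mod 7)


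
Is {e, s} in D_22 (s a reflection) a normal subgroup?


H = {e, s} in D_22 (s a reflection)
r·s·r⁻¹ = sr⁻² ≠ s for n ≥ 3, so {e, s} is not closed under conjugation

No, not a normal subgroup


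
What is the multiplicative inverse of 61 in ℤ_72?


Use the extended Euclidean algorithm to write 1 = 61·s + 72·t; then s mod 72 is the inverse.
Euclidean algorithm:
  61 = 0·72 + 61
  72 = 1·61 + 11
  61 = 5·11 + 6
  11 = 1·6 + 5
  6 = 1·5 + 1
  5 = 5·1 + 0
gcd(61,72) = 1
Back-substitution gives: 61·(13) + 72·(-11) = 1
So 61⁻¹ ≡ 13 ≡ 13 (mod 72)
Check: 61 × 13 = 793 ≡ 1 (mod 72) ✓

61⁻¹ ≡ 13 (mod 72)


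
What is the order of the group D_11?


|D_n| = 2n (n rotations and n reflections)
|D_11| = 2×11 = 22

|D_11| = 22


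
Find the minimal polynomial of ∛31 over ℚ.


∛31 satisfies x³ - 31 = 0, irreducible over ℚ (no rational root; 31 is not a perfect cube)

Minimal polynomial: x³ - 31


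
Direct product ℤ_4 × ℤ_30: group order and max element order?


|ℤ_4 × ℤ_30| = 4 × 30 = 120
Max element order = lcm(4,30) = 60
Cyclic? No (gcd=2)

|ℤ_4×ℤ_30| = 120, max element order = 60


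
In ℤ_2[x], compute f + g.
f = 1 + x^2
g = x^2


Add coefficients mod 2:
x^0: 1 + 0 = 1 (mod 2)
x^1: 0 + 0 = 0 (mod 2)
x^2: 1 + 1 = 0 (mod 2)
Result: 1

f + g = 1


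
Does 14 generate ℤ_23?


g generates ℤ_n iff gcd(g, n) = 1
gcd(14, 23) = 1
Since gcd = 1, 14 is a generator.

Yes, 14 generates ℤ_23


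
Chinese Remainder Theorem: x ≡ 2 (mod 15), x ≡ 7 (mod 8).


m₁ = 15, m₂ = 8, gcd = 1, so CRT applies. M = m₁·m₂ = 120
Let M₁ = M/m₁ = 8, M₂ = M/m₂ = 15
Find y₁ ≡ M₁⁻¹ (mod m₁): 8⁻¹ ≡ 2 (mod 15)
Find y₂ ≡ M₂⁻¹ (mod m₂): 15⁻¹ ≡ 7 (mod 8)
x = a₁·M₁·y₁ + a₂·M₂·y₂ = 2·8·2 + 7·15·7 = 767
Reduce mod 120: x ≡ 47
Check: 47 mod 15 = 2 ✓, 47 mod 8 = 7 ✓

x ≡ 47 (mod 120)


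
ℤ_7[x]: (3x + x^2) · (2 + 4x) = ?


Expand and collect like terms; reduce coefficients mod 7:
x^0: 0·2 = 0 ≡ 0 (mod 7)
x^1: 0·4 + 3·2 = 6 ≡ 6 (mod 7)
x^2: 3·4 + 1·2 = 14 ≡ 0 (mod 7)
x^3: 1·4 = 4 ≡ 4 (mod 7)
Result: 6x + 4x^3

f · g = 6x + 4x^3


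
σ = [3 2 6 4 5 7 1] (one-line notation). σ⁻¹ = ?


To find σ⁻¹, swap domain and range:
σ(1) = 3 → σ⁻¹(3) = 1
σ(2) = 2 → σ⁻¹(2) = 2
σ(3) = 6 → σ⁻¹(6) = 3
σ(4) = 4 → σ⁻¹(4) = 4
σ(5) = 5 → σ⁻¹(5) = 5
σ(6) = 7 → σ⁻¹(7) = 6
σ(7) = 1 → σ⁻¹(1) = 7

σ⁻¹ = [7 2 1 4 5 3 6]


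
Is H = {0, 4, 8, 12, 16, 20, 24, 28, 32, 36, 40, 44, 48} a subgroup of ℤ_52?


Subgroup test for H = {0, 4, 8, 12, 16, 20, 24, 28, 32, 36, 40, 44, 48} in (ℤ_52, +):
(1) 0 ∈ H? Yes
(2) Closure: for all a,b ∈ H, (a+b) mod 52 ∈ H? Yes
(3) Inverses: for all a ∈ H, -a mod 52 ∈ H? Yes

Yes, H is a subgroup of ℤ_52


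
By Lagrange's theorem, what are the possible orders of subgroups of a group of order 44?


Lagrange's theorem: |H| divides |G|
|G| = 44
Divisors of 44: 1, 2, 4, 11, 22, 44

Possible subgroup orders: {1, 2, 4, 11, 22, 44}


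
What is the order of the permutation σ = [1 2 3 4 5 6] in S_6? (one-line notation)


Cycle decomposition: identity (all elements fixed)
Order = 1 (identity has order 1)

ord(σ) = 1


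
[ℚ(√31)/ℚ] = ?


√31 has minimal polynomial x² - 31 (irreducible over ℚ since 31 is squarefree)

[ℚ(√31)/ℚ] = 2


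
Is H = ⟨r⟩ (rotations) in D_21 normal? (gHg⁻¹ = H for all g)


H = ⟨r⟩ (rotations) in D_21
The rotation subgroup ⟨r⟩ has index 2 in D_21, so it is normal

Yes, normal subgroup


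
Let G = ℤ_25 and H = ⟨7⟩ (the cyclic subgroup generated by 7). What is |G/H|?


|⟨7⟩| = n / gcd(7, 25) = 25 / 1 = 25
H is normal (ℤ_25 is abelian).
|G/H| = |G| / |H| = 25 / 25 = 1

|G/H| = 1


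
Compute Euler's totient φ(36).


Factor n: 36 = 2^2 × 3^2
φ(n) = n · ∏(1 - 1/p) over distinct primes p | n
φ(36) = 36 · (1 - 1/2) · (1 - 1/3) = 12

φ(36) = 12


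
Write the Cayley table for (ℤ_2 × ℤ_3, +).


Elements: {(0,0), (0,1), (0,2), (1,0), (1,1), (1,2)}
Operation: componentwise addition mod (2, 3)
Entry (a, b) = ((a₁+b₁) mod 2, (a₂+b₂) mod 3)

Cayley table:
      | (0,0) | (0,1) | (0,2) | (1,0) | (1,1) | (1,2)
(0,0) | (0,0) | (0,1) | (0,2) | (1,0) | (1,1) | (1,2)
(0,1) | (0,1) | (0,2) | (0,0) | (1,1) | (1,2) | (1,0)
(0,2) | (0,2) | (0,0) | (0,1) | (1,2) | (1,0) | (1,1)
(1,0) | (1,0) | (1,1) | (1,2) | (0,0) | (0,1) | (0,2)
(1,1) | (1,1) | (1,2) | (1,0) | (0,1) | (0,2) | (0,0)
(1,2) | (1,2) | (1,0) | (1,1) | (0,2) | (0,0) | (0,1)


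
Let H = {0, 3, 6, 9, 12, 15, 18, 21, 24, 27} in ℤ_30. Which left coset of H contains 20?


20 + H = {20 + h (mod 30) : h ∈ H}
20+0=20, 20+3=23, 20+6=26, 20+9=29, 20+12=2, 20+15=5, 20+18=8, 20+21=11, 20+24=14, 20+27=17
20 + H = {2, 5, 8, 11, 14, 17, 20, 23, 26, 29} = 2 + H

20 + H = {2, 5, 8, 11, 14, 17, 20, 23, 26, 29}


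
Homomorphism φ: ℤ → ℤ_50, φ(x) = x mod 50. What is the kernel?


Kernel = preimage of identity
ker(φ) = {x ∈ ℤ : x ≡ 0 (mod 50)} = 50ℤ = {0, ±50, ±100, ...}

ker(φ) = 50ℤ


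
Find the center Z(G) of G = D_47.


Z(G) = {g ∈ G | gx = xg for all x ∈ G}
For odd n, Z(D_n) = {e}: no nontrivial rotation commutes with all reflections

Z(D_47) = {e}


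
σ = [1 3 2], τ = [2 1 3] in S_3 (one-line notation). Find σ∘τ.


σ∘τ: apply τ first, then σ
1 →τ 2 →σ 3
2 →τ 1 →σ 1
3 →τ 3 →σ 2

σ∘τ = [3 1 2]


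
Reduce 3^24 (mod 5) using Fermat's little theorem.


Fermat's little theorem: if p is prime and gcd(a,p)=1, then a^(p-1) ≡ 1 (mod p)
p = 5 is prime, gcd(3,5) = 1
Reduce exponent: 24 mod 4 = 0
So 3^24 ≡ 3^0 (mod 5)
3^0 = 1

3^24 ≡ 1 (mod 5)


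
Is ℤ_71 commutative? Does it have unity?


ℤ_71 is a commutative ring with unity 1; 71 is prime, so ℤ_71 is a field (hence an integral domain)
Commutative: Yes
Integral domain: Yes
Has unity: Yes

ℤ_71: Commutative=Yes, Unity=Yes


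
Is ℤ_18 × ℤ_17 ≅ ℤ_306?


Comparing ℤ_18 × ℤ_17 and ℤ_306:
gcd(18,17) = 1, so ℤ_18 × ℤ_17 ≅ ℤ_306 (CRT)

Yes, ℤ_18 × ℤ_17 ≅ ℤ_306


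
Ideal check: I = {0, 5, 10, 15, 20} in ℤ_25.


Check ideal conditions for I = {0, 5, 10, 15, 20} in ℤ_25:
(1) I is an additive subgroup? Yes
(2) For r ∈ ℤ_25 and a ∈ I: r·a ∈ I? Yes

Yes, I is an ideal of ℤ_25


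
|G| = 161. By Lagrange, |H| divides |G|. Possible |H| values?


Lagrange's theorem: |H| divides |G|
|G| = 161
Divisors of 161: 1, 7, 23, 161

Possible subgroup orders: {1, 7, 23, 161}


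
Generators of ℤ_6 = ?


g generates ℤ_n iff gcd(g,n) = 1
Checking each g ∈ {1,...,5}:
gcd(1,6) = 1
gcd(2,6) = 2
gcd(3,6) = 3
gcd(4,6) = 2
gcd(5,6) = 1
Generators: {1, 5}
Number of generators = φ(6) = 2

Generators of ℤ_6 = {1, 5}


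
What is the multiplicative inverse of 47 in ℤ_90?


Use the extended Euclidean algorithm to write 1 = 47·s + 90·t; then s mod 90 is the inverse.
Euclidean algorithm:
  47 = 0·90 + 47
  90 = 1·47 + 43
  47 = 1·43 + 4
  43 = 10·4 + 3
  4 = 1·3 + 1
  3 = 3·1 + 0
gcd(47,90) = 1
Back-substitution gives: 47·(23) + 90·(-12) = 1
So 47⁻¹ ≡ 23 ≡ 23 (mod 90)
Check: 47 × 23 = 1081 ≡ 1 (mod 90) ✓

47⁻¹ ≡ 23 (mod 90)


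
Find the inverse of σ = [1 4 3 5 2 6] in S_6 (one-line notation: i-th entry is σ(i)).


To find σ⁻¹, swap domain and range:
σ(1) = 1 → σ⁻¹(1) = 1
σ(2) = 4 → σ⁻¹(4) = 2
σ(3) = 3 → σ⁻¹(3) = 3
σ(4) = 5 → σ⁻¹(5) = 4
σ(5) = 2 → σ⁻¹(2) = 5
σ(6) = 6 → σ⁻¹(6) = 6

σ⁻¹ = [1 5 3 2 4 6]


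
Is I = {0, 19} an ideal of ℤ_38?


Check ideal conditions for I = {0, 19} in ℤ_38:
(1) I is an additive subgroup? Yes
(2) For r ∈ ℤ_38 and a ∈ I: r·a ∈ I? Yes

Yes, I is an ideal of ℤ_38


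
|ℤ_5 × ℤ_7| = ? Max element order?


|ℤ_5 × ℤ_7| = 5 × 7 = 35
Max element order = lcm(5,7) = 35
Cyclic? Yes (gcd=1)

|ℤ_5×ℤ_7| = 35, max element order = 35


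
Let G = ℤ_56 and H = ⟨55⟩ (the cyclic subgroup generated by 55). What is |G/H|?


|⟨55⟩| = n / gcd(55, 56) = 56 / 1 = 56
H is normal (ℤ_56 is abelian).
|G/H| = |G| / |H| = 56 / 56 = 1

|G/H| = 1


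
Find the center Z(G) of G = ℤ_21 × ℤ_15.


Z(G) = {g ∈ G | gx = xg for all x ∈ G}
Direct product of abelian groups is abelian, so Z(G) = G

Z(ℤ_21 × ℤ_15) = ℤ_21 × ℤ_15


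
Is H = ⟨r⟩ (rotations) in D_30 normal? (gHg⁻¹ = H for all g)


H = ⟨r⟩ (rotations) in D_30
The rotation subgroup ⟨r⟩ has index 2 in D_30, so it is normal

Yes, normal subgroup


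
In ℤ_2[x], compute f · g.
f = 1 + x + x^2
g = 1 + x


Expand and collect like terms; reduce coefficients mod 2:
x^0: 1·1 = 1 ≡ 1 (mod 2)
x^1: 1·1 + 1·1 = 2 ≡ 0 (mod 2)
x^2: 1·1 + 1·1 = 2 ≡ 0 (mod 2)
x^3: 1·1 = 1 ≡ 1 (mod 2)
Result: 1 + x^3

f · g = 1 + x^3


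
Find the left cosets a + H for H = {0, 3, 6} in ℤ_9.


H = {0, 3, 6}, |H| = 3
Number of cosets = |G|/|H| = 9/3 = 3
0 + H = {0, 3, 6}
1 + H = {1, 4, 7}
2 + H = {2, 5, 8}

Cosets: 0+H={0,3,6}; 1+H={1,4,7}; 2+H={2,5,8}


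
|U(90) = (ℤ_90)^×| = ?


U(n) is the group of units mod n; |U(n)| = φ(n)
|U(90)| = φ(90) = 24

|U(90) = (ℤ_90)^×| = 24


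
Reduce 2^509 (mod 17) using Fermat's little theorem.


Fermat's little theorem: if p is prime and gcd(a,p)=1, then a^(p-1) ≡ 1 (mod p)
p = 17 is prime, gcd(2,17) = 1
Reduce exponent: 509 mod 16 = 13
So 2^509 ≡ 2^13 (mod 17)
2^13 mod 17 = 15

2^509 ≡ 15 (mod 17)


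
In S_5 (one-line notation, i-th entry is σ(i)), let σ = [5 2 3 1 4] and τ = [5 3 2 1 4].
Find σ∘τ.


σ∘τ: apply τ first, then σ
1 →τ 5 →σ 4
2 →τ 3 →σ 3
3 →τ 2 →σ 2
4 →τ 1 →σ 5
5 →τ 4 →σ 1

σ∘τ = [4 3 2 5 1]


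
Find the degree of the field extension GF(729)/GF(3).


GF(729) = GF(3^6), so the extension degree is 6

[GF(729)/GF(3)] = 6


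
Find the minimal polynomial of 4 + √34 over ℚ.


Let α = 4 + √34. Then α - 4 = √34, so (α - 4)² = 34, giving α² - 8α - 18 = 0. Degree 2 and α ∉ ℚ, so this is the minimal polynomial.

Minimal polynomial: x² - 8x - 18


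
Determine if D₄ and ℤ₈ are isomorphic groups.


Comparing D₄ and ℤ₈:
D₄ is non-abelian, ℤ₈ is abelian

No, D₄ ≇ ℤ₈


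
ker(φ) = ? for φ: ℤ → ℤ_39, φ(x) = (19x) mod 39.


Kernel = preimage of identity
ker(φ) = {x ∈ ℤ : 19x ≡ 0 (mod 39)}. gcd(19,39) = 1, so 19x ≡ 0 (mod 39) ⟺ x ≡ 0 (mod 39/1 = 39). Hence ker(φ) = 39ℤ

ker(φ) = 39ℤ


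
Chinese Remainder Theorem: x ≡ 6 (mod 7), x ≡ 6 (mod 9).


m₁ = 7, m₂ = 9, gcd = 1, so CRT applies. M = m₁·m₂ = 63
Let M₁ = M/m₁ = 9, M₂ = M/m₂ = 7
Find y₁ ≡ M₁⁻¹ (mod m₁): 9⁻¹ ≡ 4 (mod 7)
Find y₂ ≡ M₂⁻¹ (mod m₂): 7⁻¹ ≡ 4 (mod 9)
x = a₁·M₁·y₁ + a₂·M₂·y₂ = 6·9·4 + 6·7·4 = 384
Reduce mod 63: x ≡ 6
Check: 6 mod 7 = 6 ✓, 6 mod 9 = 6 ✓

x ≡ 6 (mod 63)


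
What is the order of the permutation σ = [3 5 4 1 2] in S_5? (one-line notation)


Cycle decomposition: (1 3 4) (2 5)
Cycle lengths: 3, 2
Order = lcm(3, 2) = 6

ord(σ) = 6


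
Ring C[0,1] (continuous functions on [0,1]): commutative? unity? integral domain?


pointwise +,× is commutative with unity (constant 1); but bump functions with disjoint support multiply to 0 — zero divisors, so not an integral domain
Commutative: Yes
Integral domain: No
Has unity: Yes

C[0,1] (continuous functions on [0,1]): Commutative=Yes, Unity=Yes


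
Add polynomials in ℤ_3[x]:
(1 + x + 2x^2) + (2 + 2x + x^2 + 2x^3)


Add coefficients mod 3:
x^0: 1 + 2 = 0 (mod 3)
x^1: 1 + 2 = 0 (mod 3)
x^2: 2 + 1 = 0 (mod 3)
x^3: 0 + 2 = 2 (mod 3)
Result: 2x^3

f + g = 2x^3


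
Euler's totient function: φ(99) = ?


Factor n: 99 = 3^2 × 11
φ(n) = n · ∏(1 - 1/p) over distinct primes p | n
φ(99) = 99 · (1 - 1/3) · (1 - 1/11) = 60

φ(99) = 60


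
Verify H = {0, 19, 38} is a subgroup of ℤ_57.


Subgroup test for H = {0, 19, 38} in (ℤ_57, +):
(1) 0 ∈ H? Yes
(2) Closure: for all a,b ∈ H, (a+b) mod 57 ∈ H? Yes
(3) Inverses: for all a ∈ H, -a mod 57 ∈ H? Yes

Yes, H is a subgroup of ℤ_57


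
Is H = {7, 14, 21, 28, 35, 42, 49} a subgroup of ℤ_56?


Subgroup test for H = {7, 14, 21, 28, 35, 42, 49} in (ℤ_56, +):
(1) 0 ∈ H? No
(2) Closure: for all a,b ∈ H, (a+b) mod 56 ∈ H? No  [counterexample: 7 + 49 = 0 ∉ H]
(3) Inverses: for all a ∈ H, -a mod 56 ∈ H? Yes

No, H is not a subgroup of ℤ_56


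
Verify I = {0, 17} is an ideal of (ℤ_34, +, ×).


Check ideal conditions for I = {0, 17} in ℤ_34:
(1) I is an additive subgroup? Yes
(2) For r ∈ ℤ_34 and a ∈ I: r·a ∈ I? Yes

Yes, I is an ideal of ℤ_34


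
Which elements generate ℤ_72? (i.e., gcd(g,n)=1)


g generates ℤ_n iff gcd(g,n) = 1
Prime factors of 72: 2, 3
Generators are g ∈ {1,...,71} not divisible by any of these primes.
Generators: {1, 5, 7, 11, 13, 17, 19, 23, 25, 29, 31, 35, 37, 41, 43, 47, 49, 53, 55, 59, 61, 65, 67, 71}
Number of generators = φ(72) = 24

Generators of ℤ_72 = {1, 5, 7, 11, 13, 17, 19, 23, 25, 29, 31, 35, 37, 41, 43, 47, 49, 53, 55, 59, 61, 65, 67, 71}


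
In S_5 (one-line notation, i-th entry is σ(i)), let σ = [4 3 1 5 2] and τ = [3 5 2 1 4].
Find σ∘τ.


σ∘τ: apply τ first, then σ
1 →τ 3 →σ 1
2 →τ 5 →σ 2
3 →τ 2 →σ 3
4 →τ 1 →σ 4
5 →τ 4 →σ 5

σ∘τ = [1 2 3 4 5]


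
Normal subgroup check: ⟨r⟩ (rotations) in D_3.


H = ⟨r⟩ (rotations) in D_3
The rotation subgroup ⟨r⟩ has index 2 in D_3, so it is normal

Yes, normal subgroup


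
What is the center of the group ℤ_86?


Z(G) = {g ∈ G | gx = xg for all x ∈ G}
ℤ_86 is abelian, so Z(G) = G

Z(ℤ_86) = ℤ_86


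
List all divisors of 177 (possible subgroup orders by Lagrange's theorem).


Lagrange's theorem: |H| divides |G|
|G| = 177
Divisors of 177: 1, 3, 59, 177

Possible subgroup orders: {1, 3, 59, 177}


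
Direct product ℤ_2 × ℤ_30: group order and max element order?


|ℤ_2 × ℤ_30| = 2 × 30 = 60
Max element order = lcm(2,30) = 30
Cyclic? No (gcd=2)

|ℤ_2×ℤ_30| = 60, max element order = 30


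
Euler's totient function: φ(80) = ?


Factor n: 80 = 2^4 × 5
φ(n) = n · ∏(1 - 1/p) over distinct primes p | n
φ(80) = 80 · (1 - 1/2) · (1 - 1/5) = 32

φ(80) = 32


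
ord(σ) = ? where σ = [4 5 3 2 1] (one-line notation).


Cycle decomposition: (1 4 2 5)
Cycle lengths: 4
Order = lcm(4) = 4

ord(σ) = 4


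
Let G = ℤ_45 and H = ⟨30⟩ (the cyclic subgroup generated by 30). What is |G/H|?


|⟨30⟩| = n / gcd(30, 45) = 45 / 15 = 3
H is normal (ℤ_45 is abelian).
|G/H| = |G| / |H| = 45 / 3 = 15

|G/H| = 15


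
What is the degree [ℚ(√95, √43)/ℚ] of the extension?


[ℚ(√95,√43):ℚ] = [ℚ(√95,√43):ℚ(√95)]·[ℚ(√95):ℚ] = 2·2 = 4

[ℚ(√95, √43)/ℚ] = 4


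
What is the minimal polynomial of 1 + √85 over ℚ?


Let α = 1 + √85. Then α - 1 = √85, so (α - 1)² = 85, giving α² - 2α - 84 = 0. Degree 2 and α ∉ ℚ, so this is the minimal polynomial.

Minimal polynomial: x² - 2x - 84


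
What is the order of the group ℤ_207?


ℤ_n has n elements.

|ℤ_207| = 207


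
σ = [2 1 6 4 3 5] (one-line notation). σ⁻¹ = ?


To find σ⁻¹, swap domain and range:
σ(1) = 2 → σ⁻¹(2) = 1
σ(2) = 1 → σ⁻¹(1) = 2
σ(3) = 6 → σ⁻¹(6) = 3
σ(4) = 4 → σ⁻¹(4) = 4
σ(5) = 3 → σ⁻¹(3) = 5
σ(6) = 5 → σ⁻¹(5) = 6

σ⁻¹ = [2 1 5 4 6 3]


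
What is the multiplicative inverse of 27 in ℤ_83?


Use the extended Euclidean algorithm to write 1 = 27·s + 83·t; then s mod 83 is the inverse.
Euclidean algorithm:
  27 = 0·83 + 27
  83 = 3·27 + 2
  27 = 13·2 + 1
  2 = 2·1 + 0
gcd(27,83) = 1
Back-substitution gives: 27·(40) + 83·(-13) = 1
So 27⁻¹ ≡ 40 ≡ 40 (mod 83)
Check: 27 × 40 = 1080 ≡ 1 (mod 83) ✓

27⁻¹ ≡ 40 (mod 83)


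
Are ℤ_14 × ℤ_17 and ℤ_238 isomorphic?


Comparing ℤ_14 × ℤ_17 and ℤ_238:
gcd(14,17) = 1, so ℤ_14 × ℤ_17 ≅ ℤ_238 (CRT)

Yes, ℤ_14 × ℤ_17 ≅ ℤ_238


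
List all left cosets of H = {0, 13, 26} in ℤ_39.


H = {0, 13, 26}, |H| = 3
Number of cosets = |G|/|H| = 39/3 = 13
0 + H = {0, 13, 26}
1 + H = {1, 14, 27}
2 + H = {2, 15, 28}
3 + H = {3, 16, 29}
4 + H = {4, 17, 30}
5 + H = {5, 18, 31}
6 + H = {6, 19, 32}
7 + H = {7, 20, 33}
8 + H = {8, 21, 34}
9 + H = {9, 22, 35}
10 + H = {10, 23, 36}
11 + H = {11, 24, 37}
12 + H = {12, 25, 38}

Cosets: 0+H={0,13,26}; 1+H={1,14,27}; 2+H={2,15,28}; 3+H={3,16,29}; 4+H={4,17,30}; 5+H={5,18,31}; 6+H={6,19,32}; 7+H={7,20,33}; 8+H={8,21,34}; 9+H={9,22,35}; 10+H={10,23,36}; 11+H={11,24,37}; 12+H={12,25,38}


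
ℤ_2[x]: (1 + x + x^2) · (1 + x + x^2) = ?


Expand and collect like terms; reduce coefficients mod 2:
x^0: 1·1 = 1 ≡ 1 (mod 2)
x^1: 1·1 + 1·1 = 2 ≡ 0 (mod 2)
x^2: 1·1 + 1·1 + 1·1 = 3 ≡ 1 (mod 2)
x^3: 1·1 + 1·1 = 2 ≡ 0 (mod 2)
x^4: 1·1 = 1 ≡ 1 (mod 2)
Result: 1 + x^2 + x^4

f · g = 1 + x^2 + x^4


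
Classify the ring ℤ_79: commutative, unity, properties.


ℤ_79 is a commutative ring with unity 1; 79 is prime, so ℤ_79 is a field (hence an integral domain)
Commutative: Yes
Integral domain: Yes
Has unity: Yes

ℤ_79: Commutative=Yes, Unity=Yes


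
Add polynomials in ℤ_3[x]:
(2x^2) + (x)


Add coefficients mod 3:
x^0: 0 + 0 = 0 (mod 3)
x^1: 0 + 1 = 1 (mod 3)
x^2: 2 + 0 = 2 (mod 3)
Result: x + 2x^2

f + g = x + 2x^2


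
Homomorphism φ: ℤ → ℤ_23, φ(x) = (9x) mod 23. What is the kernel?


Kernel = preimage of identity
ker(φ) = {x ∈ ℤ : 9x ≡ 0 (mod 23)}. gcd(9,23) = 1, so 9x ≡ 0 (mod 23) ⟺ x ≡ 0 (mod 23/1 = 23). Hence ker(φ) = 23ℤ

ker(φ) = 23ℤ


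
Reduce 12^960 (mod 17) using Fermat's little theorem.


Fermat's little theorem: if p is prime and gcd(a,p)=1, then a^(p-1) ≡ 1 (mod p)
p = 17 is prime, gcd(12,17) = 1
Reduce exponent: 960 mod 16 = 0
So 12^960 ≡ 12^0 (mod 17)
12^0 = 1

12^960 ≡ 1 (mod 17)


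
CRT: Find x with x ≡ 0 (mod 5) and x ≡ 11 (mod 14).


m₁ = 5, m₂ = 14, gcd = 1, so CRT applies. M = m₁·m₂ = 70
Let M₁ = M/m₁ = 14, M₂ = M/m₂ = 5
Find y₁ ≡ M₁⁻¹ (mod m₁): 14⁻¹ ≡ 4 (mod 5)
Find y₂ ≡ M₂⁻¹ (mod m₂): 5⁻¹ ≡ 3 (mod 14)
x = a₁·M₁·y₁ + a₂·M₂·y₂ = 0·14·4 + 11·5·3 = 165
Reduce mod 70: x ≡ 25
Check: 25 mod 5 = 0 ✓, 25 mod 14 = 11 ✓

x ≡ 25 (mod 70)


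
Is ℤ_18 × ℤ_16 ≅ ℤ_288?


Comparing ℤ_18 × ℤ_16 and ℤ_288:
gcd(18,16) = 2 ≠ 1. Max element order in ℤ_18×ℤ_16 is lcm(18,16) = 144 < 288, so it has no element of order 288

No, ℤ_18 × ℤ_16 ≇ ℤ_288


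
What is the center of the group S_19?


Z(G) = {g ∈ G | gx = xg for all x ∈ G}
S_n is non-abelian for n ≥ 3; Z(S_19) is trivial

Z(S_19) = {e}


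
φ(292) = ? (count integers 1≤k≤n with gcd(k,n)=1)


Factor n: 292 = 2^2 × 73
φ(n) = n · ∏(1 - 1/p) over distinct primes p | n
φ(292) = 292 · (1 - 1/2) · (1 - 1/73) = 144

φ(292) = 144


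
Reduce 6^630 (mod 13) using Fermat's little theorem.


Fermat's little theorem: if p is prime and gcd(a,p)=1, then a^(p-1) ≡ 1 (mod p)
p = 13 is prime, gcd(6,13) = 1
Reduce exponent: 630 mod 12 = 6
So 6^630 ≡ 6^6 (mod 13)
6^6 mod 13 = 12

6^630 ≡ 12 (mod 13)


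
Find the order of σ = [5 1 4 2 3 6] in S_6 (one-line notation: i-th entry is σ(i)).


Cycle decomposition: (1 5 3 4 2)
Cycle lengths: 5
Order = lcm(5) = 5

ord(σ) = 5


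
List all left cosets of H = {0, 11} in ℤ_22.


H = {0, 11}, |H| = 2
Number of cosets = |G|/|H| = 22/2 = 11
0 + H = {0, 11}
1 + H = {1, 12}
2 + H = {2, 13}
3 + H = {3, 14}
4 + H = {4, 15}
5 + H = {5, 16}
6 + H = {6, 17}
7 + H = {7, 18}
8 + H = {8, 19}
9 + H = {9, 20}
10 + H = {10, 21}

Cosets: 0+H={0,11}; 1+H={1,12}; 2+H={2,13}; 3+H={3,14}; 4+H={4,15}; 5+H={5,16}; 6+H={6,17}; 7+H={7,18}; 8+H={8,19}; 9+H={9,20}; 10+H={10,21}


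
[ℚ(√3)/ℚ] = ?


√3 has minimal polynomial x² - 3 (irreducible over ℚ since 3 is squarefree)

[ℚ(√3)/ℚ] = 2


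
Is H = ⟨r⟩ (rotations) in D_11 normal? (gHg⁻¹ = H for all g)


H = ⟨r⟩ (rotations) in D_11
The rotation subgroup ⟨r⟩ has index 2 in D_11, so it is normal

Yes, normal subgroup


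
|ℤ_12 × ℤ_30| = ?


|A × B| = |A| · |B|
|ℤ_12 × ℤ_30| = 12 × 30 = 360

|ℤ_12 × ℤ_30| = 360


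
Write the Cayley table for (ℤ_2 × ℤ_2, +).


Elements: {(0,0), (0,1), (1,0), (1,1)}
Operation: componentwise addition mod (2, 2)
Entry (a, b) = ((a₁+b₁) mod 2, (a₂+b₂) mod 2)

Cayley table:
      | (0,0) | (0,1) | (1,0) | (1,1)
(0,0) | (0,0) | (0,1) | (1,0) | (1,1)
(0,1) | (0,1) | (0,0) | (1,1) | (1,0)
(1,0) | (1,0) | (1,1) | (0,0) | (0,1)
(1,1) | (1,1) | (1,0) | (0,1) | (0,0)


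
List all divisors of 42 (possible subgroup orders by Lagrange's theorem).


Lagrange's theorem: |H| divides |G|
|G| = 42
Divisors of 42: 1, 2, 3, 6, 7, 14, 21, 42

Possible subgroup orders: {1, 2, 3, 6, 7, 14, 21, 42}


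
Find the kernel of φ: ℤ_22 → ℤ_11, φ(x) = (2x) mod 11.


Kernel = preimage of identity
ker(φ) = {x ∈ ℤ_22 : 2x ≡ 0 (mod 11)}. Since 11 | 22, φ is well-defined. The kernel is the cyclic subgroup ⟨11⟩ of ℤ_22 (order 2), i.e. {0, 11}

ker(φ) = {0, 11}


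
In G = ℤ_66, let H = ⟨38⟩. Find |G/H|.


|⟨38⟩| = n / gcd(38, 66) = 66 / 2 = 33
H is normal (ℤ_66 is abelian).
|G/H| = |G| / |H| = 66 / 33 = 2

|G/H| = 2


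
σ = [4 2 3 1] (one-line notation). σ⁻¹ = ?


To find σ⁻¹, swap domain and range:
σ(1) = 4 → σ⁻¹(4) = 1
σ(2) = 2 → σ⁻¹(2) = 2
σ(3) = 3 → σ⁻¹(3) = 3
σ(4) = 1 → σ⁻¹(1) = 4

σ⁻¹ = [4 2 3 1]


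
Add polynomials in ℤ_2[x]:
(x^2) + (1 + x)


Add coefficients mod 2:
x^0: 0 + 1 = 1 (mod 2)
x^1: 0 + 1 = 1 (mod 2)
x^2: 1 + 0 = 1 (mod 2)
Result: 1 + x + x^2

f + g = 1 + x + x^2


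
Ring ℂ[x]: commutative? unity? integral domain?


Polynomial ring over ℂ (an integral domain) is a commutative integral domain with unity 1
Commutative: Yes
Integral domain: Yes
Has unity: Yes

ℂ[x]: Commutative=Yes, Unity=Yes


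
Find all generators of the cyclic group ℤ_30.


g generates ℤ_n iff gcd(g,n) = 1
Prime factors of 30: 2, 3, 5
Generators are g ∈ {1,...,29} not divisible by any of these primes.
Generators: {1, 7, 11, 13, 17, 19, 23, 29}
Number of generators = φ(30) = 8

Generators of ℤ_30 = {1, 7, 11, 13, 17, 19, 23, 29}


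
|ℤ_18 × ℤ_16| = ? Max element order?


|ℤ_18 × ℤ_16| = 18 × 16 = 288
Max element order = lcm(18,16) = 144
Cyclic? No (gcd=2)

|ℤ_18×ℤ_16| = 288, max element order = 144


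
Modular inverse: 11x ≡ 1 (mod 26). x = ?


Use the extended Euclidean algorithm to write 1 = 11·s + 26·t; then s mod 26 is the inverse.
Euclidean algorithm:
  11 = 0·26 + 11
  26 = 2·11 + 4
  11 = 2·4 + 3
  4 = 1·3 + 1
  3 = 3·1 + 0
gcd(11,26) = 1
Back-substitution gives: 11·(-7) + 26·(3) = 1
So 11⁻¹ ≡ -7 ≡ 19 (mod 26)
Check: 11 × 19 = 209 ≡ 1 (mod 26) ✓

11⁻¹ ≡ 19 (mod 26)


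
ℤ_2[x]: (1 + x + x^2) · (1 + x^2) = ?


Expand and collect like terms; reduce coefficients mod 2:
x^0: 1·1 = 1 ≡ 1 (mod 2)
x^1: 1·0 + 1·1 = 1 ≡ 1 (mod 2)
x^2: 1·1 + 1·0 + 1·1 = 2 ≡ 0 (mod 2)
x^3: 1·1 + 1·0 = 1 ≡ 1 (mod 2)
x^4: 1·1 = 1 ≡ 1 (mod 2)
Result: 1 + x + x^3 + x^4

f · g = 1 + x + x^3 + x^4


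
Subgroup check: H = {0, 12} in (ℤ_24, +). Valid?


Subgroup test for H = {0, 12} in (ℤ_24, +):
(1) 0 ∈ H? Yes
(2) Closure: for all a,b ∈ H, (a+b) mod 24 ∈ H? Yes
(3) Inverses: for all a ∈ H, -a mod 24 ∈ H? Yes

Yes, H is a subgroup of ℤ_24


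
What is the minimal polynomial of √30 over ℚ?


√30 satisfies x² - 30 = 0, irreducible over ℚ since 30 is squarefree

Minimal polynomial: x² - 30


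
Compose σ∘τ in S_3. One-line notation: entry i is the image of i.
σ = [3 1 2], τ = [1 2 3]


σ∘τ: apply τ first, then σ
1 →τ 1 →σ 3
2 →τ 2 →σ 1
3 →τ 3 →σ 2

σ∘τ = [3 1 2]


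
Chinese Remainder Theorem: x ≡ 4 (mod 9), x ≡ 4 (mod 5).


m₁ = 9, m₂ = 5, gcd = 1, so CRT applies. M = m₁·m₂ = 45
Let M₁ = M/m₁ = 5, M₂ = M/m₂ = 9
Find y₁ ≡ M₁⁻¹ (mod m₁): 5⁻¹ ≡ 2 (mod 9)
Find y₂ ≡ M₂⁻¹ (mod m₂): 9⁻¹ ≡ 4 (mod 5)
x = a₁·M₁·y₁ + a₂·M₂·y₂ = 4·5·2 + 4·9·4 = 184
Reduce mod 45: x ≡ 4
Check: 4 mod 9 = 4 ✓, 4 mod 5 = 4 ✓

x ≡ 4 (mod 45)


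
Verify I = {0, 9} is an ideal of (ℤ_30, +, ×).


Check ideal conditions for I = {0, 9} in ℤ_30:
(1) I is an additive subgroup? No
(2) For r ∈ ℤ_30 and a ∈ I: r·a ∈ I? No  [counterexample: r=2, a=9, r·a mod 30 = 18 ∉ I]

No, I is not an ideal of ℤ_30


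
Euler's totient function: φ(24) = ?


φ(n) = count of k ∈ {1,...,n} with gcd(k,n)=1
Coprimes to 24: {1, 5, 7, 11, 13, 17, 19, 23}
Count: 8

φ(24) = 8


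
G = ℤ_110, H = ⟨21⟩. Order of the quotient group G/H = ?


|⟨21⟩| = n / gcd(21, 110) = 110 / 1 = 110
H is normal (ℤ_110 is abelian).
|G/H| = |G| / |H| = 110 / 110 = 1

|G/H| = 1


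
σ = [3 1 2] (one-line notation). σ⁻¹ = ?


To find σ⁻¹, swap domain and range:
σ(1) = 3 → σ⁻¹(3) = 1
σ(2) = 1 → σ⁻¹(1) = 2
σ(3) = 2 → σ⁻¹(2) = 3

σ⁻¹ = [2 3 1]


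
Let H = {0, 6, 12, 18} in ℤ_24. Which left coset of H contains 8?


8 + H = {8 + h (mod 24) : h ∈ H}
8+0=8, 8+6=14, 8+12=20, 8+18=2
8 + H = {2, 8, 14, 20} = 2 + H

8 + H = {2, 8, 14, 20}


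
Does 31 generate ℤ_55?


g generates ℤ_n iff gcd(g, n) = 1
gcd(31, 55) = 1
Since gcd = 1, 31 is a generator.

Yes, 31 generates ℤ_55


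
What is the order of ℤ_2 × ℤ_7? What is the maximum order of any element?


|ℤ_2 × ℤ_7| = 2 × 7 = 14
Max element order = lcm(2,7) = 14
Cyclic? Yes (gcd=1)

|ℤ_2×ℤ_7| = 14, max element order = 14


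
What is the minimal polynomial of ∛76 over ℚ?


∛76 satisfies x³ - 76 = 0, irreducible over ℚ (no rational root; 76 is not a perfect cube)

Minimal polynomial: x³ - 76


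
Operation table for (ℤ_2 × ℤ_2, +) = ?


Elements: {(0,0), (0,1), (1,0), (1,1)}
Operation: componentwise addition mod (2, 2)
Entry (a, b) = ((a₁+b₁) mod 2, (a₂+b₂) mod 2)

Cayley table:
      | (0,0) | (0,1) | (1,0) | (1,1)
(0,0) | (0,0) | (0,1) | (1,0) | (1,1)
(0,1) | (0,1) | (0,0) | (1,1) | (1,0)
(1,0) | (1,0) | (1,1) | (0,0) | (0,1)
(1,1) | (1,1) | (1,0) | (0,1) | (0,0)


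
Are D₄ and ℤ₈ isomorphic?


Comparing D₄ and ℤ₈:
D₄ is non-abelian, ℤ₈ is abelian

No, D₄ ≇ ℤ₈


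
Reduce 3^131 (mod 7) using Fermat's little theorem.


Fermat's little theorem: if p is prime and gcd(a,p)=1, then a^(p-1) ≡ 1 (mod p)
p = 7 is prime, gcd(3,7) = 1
Reduce exponent: 131 mod 6 = 5
So 3^131 ≡ 3^5 (mod 7)
3^5 mod 7 = 5

3^131 ≡ 5 (mod 7)


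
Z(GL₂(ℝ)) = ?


Z(G) = {g ∈ G | gx = xg for all x ∈ G}
Only scalar multiples of the identity commute with all invertible matrices

Z(GL₂(ℝ)) = {aI : a ∈ ℝ, a ≠ 0}


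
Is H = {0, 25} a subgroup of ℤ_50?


Subgroup test for H = {0, 25} in (ℤ_50, +):
(1) 0 ∈ H? Yes
(2) Closure: for all a,b ∈ H, (a+b) mod 50 ∈ H? Yes
(3) Inverses: for all a ∈ H, -a mod 50 ∈ H? Yes

Yes, H is a subgroup of ℤ_50


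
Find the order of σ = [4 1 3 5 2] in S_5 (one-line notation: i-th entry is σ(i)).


Cycle decomposition: (1 4 5 2)
Cycle lengths: 4
Order = lcm(4) = 4

ord(σ) = 4


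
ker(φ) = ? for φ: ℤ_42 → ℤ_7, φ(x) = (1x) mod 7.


Kernel = preimage of identity
ker(φ) = {x ∈ ℤ_42 : 1x ≡ 0 (mod 7)}. Since 7 | 42, φ is well-defined. The kernel is the cyclic subgroup ⟨7⟩ of ℤ_42 (order 6), i.e. {0, 7, 14, 21, 28, 35}

ker(φ) = {0, 7, 14, 21, 28, 35}


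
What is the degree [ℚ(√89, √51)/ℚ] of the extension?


[ℚ(√89,√51):ℚ] = [ℚ(√89,√51):ℚ(√89)]·[ℚ(√89):ℚ] = 2·2 = 4

[ℚ(√89, √51)/ℚ] = 4


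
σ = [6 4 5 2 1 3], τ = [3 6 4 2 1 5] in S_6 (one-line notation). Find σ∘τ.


σ∘τ: apply τ first, then σ
1 →τ 3 →σ 5
2 →τ 6 →σ 3
3 →τ 4 →σ 2
4 →τ 2 →σ 4
5 →τ 1 →σ 6
6 →τ 5 →σ 1

σ∘τ = [5 3 2 4 6 1]


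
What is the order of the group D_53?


|D_n| = 2n (n rotations and n reflections)
|D_53| = 2×53 = 106

|D_53| = 106


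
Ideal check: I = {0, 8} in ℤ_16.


Check ideal conditions for I = {0, 8} in ℤ_16:
(1) I is an additive subgroup? Yes
(2) For r ∈ ℤ_16 and a ∈ I: r·a ∈ I? Yes

Yes, I is an ideal of ℤ_16


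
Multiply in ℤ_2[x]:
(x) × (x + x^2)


Expand and collect like terms; reduce coefficients mod 2:
x^0: 0·0 = 0 ≡ 0 (mod 2)
x^1: 0·1 + 1·0 = 0 ≡ 0 (mod 2)
x^2: 0·1 + 1·1 = 1 ≡ 1 (mod 2)
x^3: 1·1 = 1 ≡ 1 (mod 2)
Result: x^2 + x^3

f · g = x^2 + x^3


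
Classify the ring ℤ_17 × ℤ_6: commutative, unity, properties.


Direct product ring; commutative with unity (1,1); but (1,0)·(0,1) = (0,0) gives zero divisors, so not an integral domain
Commutative: Yes
Integral domain: No
Has unity: Yes

ℤ_17 × ℤ_6: Commutative=Yes, Unity=Yes


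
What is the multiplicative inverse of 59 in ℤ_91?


Use the extended Euclidean algorithm to write 1 = 59·s + 91·t; then s mod 91 is the inverse.
Euclidean algorithm:
  59 = 0·91 + 59
  91 = 1·59 + 32
  59 = 1·32 + 27
  32 = 1·27 + 5
  27 = 5·5 + 2
  5 = 2·2 + 1
  2 = 2·1 + 0
gcd(59,91) = 1
Back-substitution gives: 59·(-37) + 91·(24) = 1
So 59⁻¹ ≡ -37 ≡ 54 (mod 91)
Check: 59 × 54 = 3186 ≡ 1 (mod 91) ✓

59⁻¹ ≡ 54 (mod 91)


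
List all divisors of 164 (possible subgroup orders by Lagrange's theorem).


Lagrange's theorem: |H| divides |G|
|G| = 164
Divisors of 164: 1, 2, 4, 41, 82, 164

Possible subgroup orders: {1, 2, 4, 41, 82, 164}


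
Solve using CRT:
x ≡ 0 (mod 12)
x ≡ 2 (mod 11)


m₁ = 12, m₂ = 11, gcd = 1, so CRT applies. M = m₁·m₂ = 132
Let M₁ = M/m₁ = 11, M₂ = M/m₂ = 12
Find y₁ ≡ M₁⁻¹ (mod m₁): 11⁻¹ ≡ 11 (mod 12)
Find y₂ ≡ M₂⁻¹ (mod m₂): 12⁻¹ ≡ 1 (mod 11)
x = a₁·M₁·y₁ + a₂·M₂·y₂ = 0·11·11 + 2·12·1 = 24
Reduce mod 132: x ≡ 24
Check: 24 mod 12 = 0 ✓, 24 mod 11 = 2 ✓

x ≡ 24 (mod 132)


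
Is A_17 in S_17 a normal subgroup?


H = A_17 in S_17
A_17 has index 2 in S_17, and every subgroup of index 2 is normal

Yes, normal subgroup


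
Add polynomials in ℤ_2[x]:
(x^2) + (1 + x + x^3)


Add coefficients mod 2:
x^0: 0 + 1 = 1 (mod 2)
x^1: 0 + 1 = 1 (mod 2)
x^2: 1 + 0 = 1 (mod 2)
x^3: 0 + 1 = 1 (mod 2)
Result: 1 + x + x^2 + x^3

f + g = 1 + x + x^2 + x^3


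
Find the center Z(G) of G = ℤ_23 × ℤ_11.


Z(G) = {g ∈ G | gx = xg for all x ∈ G}
Direct product of abelian groups is abelian, so Z(G) = G

Z(ℤ_23 × ℤ_11) = ℤ_23 × ℤ_11


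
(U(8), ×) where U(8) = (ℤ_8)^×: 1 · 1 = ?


Operation: multiplication mod 8
1 · 1 = (a × b) mod 8 with a = 1, b = 1

1 · 1 = 1


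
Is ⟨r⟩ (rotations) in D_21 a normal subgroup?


H = ⟨r⟩ (rotations) in D_21
The rotation subgroup ⟨r⟩ has index 2 in D_21, so it is normal

Yes, normal subgroup


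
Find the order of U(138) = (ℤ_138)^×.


U(n) is the group of units mod n; |U(n)| = φ(n)
|U(138)| = φ(138) = 44

|U(138) = (ℤ_138)^×| = 44


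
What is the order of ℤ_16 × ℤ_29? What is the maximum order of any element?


|ℤ_16 × ℤ_29| = 16 × 29 = 464
Max element order = lcm(16,29) = 464
Cyclic? Yes (gcd=1)

|ℤ_16×ℤ_29| = 464, max element order = 464


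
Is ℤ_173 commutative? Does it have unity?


ℤ_173 is a commutative ring with unity 1; 173 is prime, so ℤ_173 is a field (hence an integral domain)
Commutative: Yes
Integral domain: Yes
Has unity: Yes

ℤ_173: Commutative=Yes, Unity=Yes


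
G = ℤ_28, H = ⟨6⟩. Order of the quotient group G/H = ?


|⟨6⟩| = n / gcd(6, 28) = 28 / 2 = 14
H is normal (ℤ_28 is abelian).
|G/H| = |G| / |H| = 28 / 14 = 2

|G/H| = 2


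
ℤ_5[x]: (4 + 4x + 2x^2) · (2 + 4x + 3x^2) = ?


Expand and collect like terms; reduce coefficients mod 5:
x^0: 4·2 = 8 ≡ 3 (mod 5)
x^1: 4·4 + 4·2 = 24 ≡ 4 (mod 5)
x^2: 4·3 + 4·4 + 2·2 = 32 ≡ 2 (mod 5)
x^3: 4·3 + 2·4 = 20 ≡ 0 (mod 5)
x^4: 2·3 = 6 ≡ 1 (mod 5)
Result: 3 + 4x + 2x^2 + x^4

f · g = 3 + 4x + 2x^2 + x^4


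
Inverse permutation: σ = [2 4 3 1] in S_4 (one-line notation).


To find σ⁻¹, swap domain and range:
σ(1) = 2 → σ⁻¹(2) = 1
σ(2) = 4 → σ⁻¹(4) = 2
σ(3) = 3 → σ⁻¹(3) = 3
σ(4) = 1 → σ⁻¹(1) = 4

σ⁻¹ = [4 1 3 2]


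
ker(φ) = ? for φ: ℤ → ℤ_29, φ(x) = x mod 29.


Kernel = preimage of identity
ker(φ) = {x ∈ ℤ : x ≡ 0 (mod 29)} = 29ℤ = {0, ±29, ±58, ...}

ker(φ) = 29ℤ


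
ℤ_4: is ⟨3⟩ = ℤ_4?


g generates ℤ_n iff gcd(g, n) = 1
gcd(3, 4) = 1
Since gcd = 1, 3 is a generator.

Yes, 3 generates ℤ_4


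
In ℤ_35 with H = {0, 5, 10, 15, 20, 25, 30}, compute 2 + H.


2 + H = {2 + h (mod 35) : h ∈ H}
2+0=2, 2+5=7, 2+10=12, 2+15=17, 2+20=22, 2+25=27, 2+30=32

2 + H = {2, 7, 12, 17, 22, 27, 32}


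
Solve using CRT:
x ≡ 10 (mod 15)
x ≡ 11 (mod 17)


m₁ = 15, m₂ = 17, gcd = 1, so CRT applies. M = m₁·m₂ = 255
Let M₁ = M/m₁ = 17, M₂ = M/m₂ = 15
Find y₁ ≡ M₁⁻¹ (mod m₁): 17⁻¹ ≡ 8 (mod 15)
Find y₂ ≡ M₂⁻¹ (mod m₂): 15⁻¹ ≡ 8 (mod 17)
x = a₁·M₁·y₁ + a₂·M₂·y₂ = 10·17·8 + 11·15·8 = 2680
Reduce mod 255: x ≡ 130
Check: 130 mod 15 = 10 ✓, 130 mod 17 = 11 ✓

x ≡ 130 (mod 255)


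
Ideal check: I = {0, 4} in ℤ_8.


Check ideal conditions for I = {0, 4} in ℤ_8:
(1) I is an additive subgroup? Yes
(2) For r ∈ ℤ_8 and a ∈ I: r·a ∈ I? Yes

Yes, I is an ideal of ℤ_8


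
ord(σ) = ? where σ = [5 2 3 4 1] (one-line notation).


Cycle decomposition: (1 5)
Cycle lengths: 2
Order = lcm(2) = 2

ord(σ) = 2


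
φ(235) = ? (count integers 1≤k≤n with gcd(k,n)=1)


Factor n: 235 = 5 × 47
φ(n) = n · ∏(1 - 1/p) over distinct primes p | n
φ(235) = 235 · (1 - 1/5) · (1 - 1/47) = 184

φ(235) = 184
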